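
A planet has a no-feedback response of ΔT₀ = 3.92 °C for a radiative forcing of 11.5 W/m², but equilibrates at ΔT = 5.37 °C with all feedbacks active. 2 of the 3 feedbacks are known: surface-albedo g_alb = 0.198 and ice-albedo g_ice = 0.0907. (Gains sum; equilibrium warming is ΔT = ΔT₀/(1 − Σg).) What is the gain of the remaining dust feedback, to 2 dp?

-0.02

Amplification A = ΔT/ΔT₀ = 5.37/3.92 = 1.37.
Total gain g = 1 − 1/A = 1 − 1/1.37 = 0.2701.
Known gains sum to 0.198 + 0.0907 = 0.2887.
g_dust = 0.2701 − 0.2887 = -0.02.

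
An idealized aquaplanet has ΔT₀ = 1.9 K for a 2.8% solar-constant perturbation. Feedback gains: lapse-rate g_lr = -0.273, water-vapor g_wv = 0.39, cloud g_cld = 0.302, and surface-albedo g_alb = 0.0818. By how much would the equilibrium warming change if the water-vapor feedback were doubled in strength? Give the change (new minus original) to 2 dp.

Original: g = 0.5008, ΔT = 1.9/(1−0.5008) = 3.8061 K.
With doubled water-vapor: g' = 0.8908, ΔT' = 1.9/(1−0.8908) = 17.3993 K.
Change = 17.3993 − 3.8061 = 13.59 K.

13.59 K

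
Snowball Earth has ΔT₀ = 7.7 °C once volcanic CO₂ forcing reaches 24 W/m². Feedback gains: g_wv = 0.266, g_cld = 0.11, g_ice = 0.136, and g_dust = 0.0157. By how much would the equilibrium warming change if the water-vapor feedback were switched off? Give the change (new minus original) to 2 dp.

Original: g = 0.5277, ΔT = 7.7/(1−0.5277) = 16.3032 °C.
Without water-vapor: g' = 0.2617, ΔT' = 7.7/(1−0.2617) = 10.4294 °C.
Change = 10.4294 − 16.3032 = -5.87 °C.

-5.87 °C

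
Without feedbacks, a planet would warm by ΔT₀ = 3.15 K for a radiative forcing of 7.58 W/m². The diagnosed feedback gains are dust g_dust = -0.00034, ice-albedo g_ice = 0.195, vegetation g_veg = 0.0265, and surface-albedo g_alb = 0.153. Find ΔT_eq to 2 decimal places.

Total gain g = -0.00034 + 0.195 + 0.0265 + 0.153 = 0.37416.
Amplification A = 1/(1 − 0.37416) = 1.598.
ΔT = 3.15 × 1.598 = 5.03 K.

5.03 K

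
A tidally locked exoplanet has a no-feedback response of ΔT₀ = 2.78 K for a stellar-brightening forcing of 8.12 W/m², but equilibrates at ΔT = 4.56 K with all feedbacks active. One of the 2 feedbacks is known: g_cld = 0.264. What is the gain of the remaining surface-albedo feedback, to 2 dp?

Amplification A = ΔT/ΔT₀ = 4.56/2.78 = 1.64.
Total gain g = 1 − 1/A = 1 − 1/1.64 = 0.3902.
The known gain is 0.264.
g_alb = 0.3902 − 0.264 = 0.13.

0.13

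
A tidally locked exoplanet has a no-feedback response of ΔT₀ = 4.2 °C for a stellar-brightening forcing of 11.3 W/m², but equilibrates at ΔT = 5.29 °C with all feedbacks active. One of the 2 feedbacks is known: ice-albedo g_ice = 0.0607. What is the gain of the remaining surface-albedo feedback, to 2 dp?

Amplification A = ΔT/ΔT₀ = 5.29/4.2 = 1.26.
Total gain g = 1 − 1/A = 1 − 1/1.26 = 0.2063.
The known gain is 0.0607.
g_alb = 0.2063 − 0.0607 = 0.15.

0.15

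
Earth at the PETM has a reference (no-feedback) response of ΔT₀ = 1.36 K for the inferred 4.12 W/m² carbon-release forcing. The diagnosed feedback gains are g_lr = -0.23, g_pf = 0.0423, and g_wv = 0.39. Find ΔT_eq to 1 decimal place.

Total gain g = -0.23 + 0.0423 + 0.39 = 0.2023.
Amplification A = 1/(1 − 0.2023) = 1.254.
ΔT = 1.36 × 1.254 = 1.7 K.

1.7 K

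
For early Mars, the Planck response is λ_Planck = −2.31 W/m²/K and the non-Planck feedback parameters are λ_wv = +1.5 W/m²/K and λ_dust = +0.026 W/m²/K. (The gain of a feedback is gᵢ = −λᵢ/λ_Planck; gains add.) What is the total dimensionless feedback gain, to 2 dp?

0.66

Convert to gains: g_wv = 1.5/2.31 = 0.6494; g_dust = 0.026/2.31 = 0.01126.
Total gain g = 0.66066.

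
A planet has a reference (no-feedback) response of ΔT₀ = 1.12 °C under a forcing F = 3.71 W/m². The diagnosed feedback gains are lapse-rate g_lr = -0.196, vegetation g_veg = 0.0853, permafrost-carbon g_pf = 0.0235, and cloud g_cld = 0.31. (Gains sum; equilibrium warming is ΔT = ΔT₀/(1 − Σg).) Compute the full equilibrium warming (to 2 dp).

Total gain g = -0.196 + 0.0853 + 0.0235 + 0.31 = 0.2228.
Amplification A = 1/(1 − 0.2228) = 1.287.
ΔT = 1.12 × 1.287 = 1.44 °C.

1.44 °C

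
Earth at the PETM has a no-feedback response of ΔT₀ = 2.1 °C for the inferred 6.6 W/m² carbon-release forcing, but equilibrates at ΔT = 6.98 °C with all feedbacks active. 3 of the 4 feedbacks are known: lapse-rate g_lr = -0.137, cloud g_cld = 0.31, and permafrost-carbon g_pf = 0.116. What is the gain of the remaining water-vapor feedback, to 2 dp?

0.41

Amplification A = ΔT/ΔT₀ = 6.98/2.1 = 3.324.
Total gain g = 1 − 1/A = 1 − 1/3.324 = 0.6992.
Known gains sum to -0.137 + 0.31 + 0.116 = 0.289.
g_wv = 0.6992 − 0.289 = 0.41.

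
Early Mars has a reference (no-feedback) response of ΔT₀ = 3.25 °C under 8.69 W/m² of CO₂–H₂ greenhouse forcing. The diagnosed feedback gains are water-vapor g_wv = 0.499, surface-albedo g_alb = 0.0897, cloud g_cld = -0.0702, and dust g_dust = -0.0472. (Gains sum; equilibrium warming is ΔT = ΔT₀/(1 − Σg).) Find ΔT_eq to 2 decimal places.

6.15 °C

Total gain g = 0.499 + 0.0897 − 0.0702 − 0.0472 = 0.4713.
Amplification A = 1/(1 − 0.4713) = 1.891.
ΔT = 3.25 × 1.891 = 6.15 °C.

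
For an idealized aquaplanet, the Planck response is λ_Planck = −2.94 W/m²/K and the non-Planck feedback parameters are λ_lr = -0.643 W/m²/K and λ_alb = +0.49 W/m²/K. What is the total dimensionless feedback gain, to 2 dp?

-0.05

Convert to gains: g_lr = -0.643/2.94 = -0.2187; g_alb = 0.49/2.94 = 0.1667.
Total gain g = -0.052.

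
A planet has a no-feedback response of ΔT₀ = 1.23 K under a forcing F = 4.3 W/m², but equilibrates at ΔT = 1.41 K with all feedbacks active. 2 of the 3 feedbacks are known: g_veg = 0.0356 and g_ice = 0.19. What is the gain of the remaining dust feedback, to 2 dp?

Amplification A = ΔT/ΔT₀ = 1.41/1.23 = 1.146.
Total gain g = 1 − 1/A = 1 − 1/1.146 = 0.1274.
Known gains sum to 0.0356 + 0.19 = 0.2256.
g_dust = 0.1274 − 0.2256 = -0.10.

-0.10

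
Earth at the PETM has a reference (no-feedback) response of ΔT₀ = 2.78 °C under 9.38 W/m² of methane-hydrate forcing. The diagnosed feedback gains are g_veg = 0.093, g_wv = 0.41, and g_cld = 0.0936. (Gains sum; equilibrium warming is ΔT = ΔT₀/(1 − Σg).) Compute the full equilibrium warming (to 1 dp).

6.9 °C

Total gain g = 0.093 + 0.41 + 0.0936 = 0.5966.
Amplification A = 1/(1 − 0.5966) = 2.479.
ΔT = 2.78 × 2.479 = 6.9 °C.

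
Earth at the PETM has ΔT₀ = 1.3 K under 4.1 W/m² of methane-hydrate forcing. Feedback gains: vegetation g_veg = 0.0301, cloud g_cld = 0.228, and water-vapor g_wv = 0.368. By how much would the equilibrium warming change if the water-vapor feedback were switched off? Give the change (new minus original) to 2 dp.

Original: g = 0.6261, ΔT = 1.3/(1−0.6261) = 3.4769 K.
Without water-vapor: g' = 0.2581, ΔT' = 1.3/(1−0.2581) = 1.7523 K.
Change = 1.7523 − 3.4769 = -1.72 K.

-1.72 K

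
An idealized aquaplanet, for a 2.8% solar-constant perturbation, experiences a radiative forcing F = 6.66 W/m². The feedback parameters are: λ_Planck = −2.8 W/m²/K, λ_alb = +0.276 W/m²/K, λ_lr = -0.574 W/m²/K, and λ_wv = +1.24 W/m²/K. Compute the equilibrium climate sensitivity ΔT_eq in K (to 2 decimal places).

Net feedback parameter λ = (−2.8) + (+0.276) + (-0.574) + (+1.24) = -1.858 W/m²/K.
ΔT = −F/λ = −6.66/(-1.858) = 3.58 K.

3.58 K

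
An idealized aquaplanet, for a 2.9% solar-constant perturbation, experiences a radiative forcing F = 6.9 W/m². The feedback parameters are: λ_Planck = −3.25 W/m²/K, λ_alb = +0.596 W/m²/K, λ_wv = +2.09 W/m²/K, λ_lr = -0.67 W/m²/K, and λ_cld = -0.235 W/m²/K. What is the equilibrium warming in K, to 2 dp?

4.70 K

Net feedback parameter λ = (−3.25) + (+0.596) + (+2.09) + (-0.67) + (-0.235) = -1.469 W/m²/K.
ΔT = −F/λ = −6.9/(-1.469) = 4.70 K.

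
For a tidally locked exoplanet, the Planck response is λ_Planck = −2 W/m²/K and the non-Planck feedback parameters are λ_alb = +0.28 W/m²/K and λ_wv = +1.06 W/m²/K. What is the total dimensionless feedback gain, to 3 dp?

0.670

Convert to gains: g_alb = 0.28/2 = 0.14; g_wv = 1.06/2 = 0.53.
Total gain g = 0.67.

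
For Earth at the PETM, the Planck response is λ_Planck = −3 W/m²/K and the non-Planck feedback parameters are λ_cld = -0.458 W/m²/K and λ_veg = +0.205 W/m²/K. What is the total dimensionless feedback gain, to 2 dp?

Convert to gains: g_cld = -0.458/3 = -0.1527; g_veg = 0.205/3 = 0.06833.
Total gain g = -0.08437.

-0.08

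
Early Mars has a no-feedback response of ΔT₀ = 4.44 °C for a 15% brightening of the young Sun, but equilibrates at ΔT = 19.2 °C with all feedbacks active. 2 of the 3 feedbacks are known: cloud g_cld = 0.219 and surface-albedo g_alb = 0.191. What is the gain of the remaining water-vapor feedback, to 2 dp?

0.36

Amplification A = ΔT/ΔT₀ = 19.2/4.44 = 4.324.
Total gain g = 1 − 1/A = 1 − 1/4.324 = 0.7687.
Known gains sum to 0.219 + 0.191 = 0.41.
g_wv = 0.7687 − 0.41 = 0.36.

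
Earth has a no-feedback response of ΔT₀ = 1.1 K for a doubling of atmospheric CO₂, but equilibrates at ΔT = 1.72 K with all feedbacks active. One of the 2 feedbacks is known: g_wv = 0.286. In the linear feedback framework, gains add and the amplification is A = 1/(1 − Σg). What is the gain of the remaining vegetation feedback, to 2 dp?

0.07

Amplification A = ΔT/ΔT₀ = 1.72/1.1 = 1.564.
Total gain g = 1 − 1/A = 1 − 1/1.564 = 0.3606.
The known gain is 0.286.
g_veg = 0.3606 − 0.286 = 0.07.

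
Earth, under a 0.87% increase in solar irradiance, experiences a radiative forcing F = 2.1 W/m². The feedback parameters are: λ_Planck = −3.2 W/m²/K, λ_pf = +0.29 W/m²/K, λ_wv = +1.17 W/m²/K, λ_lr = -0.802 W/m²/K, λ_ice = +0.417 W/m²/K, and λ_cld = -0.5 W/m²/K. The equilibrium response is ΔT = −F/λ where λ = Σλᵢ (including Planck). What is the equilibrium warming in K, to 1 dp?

Net feedback parameter λ = (−3.2) + (+0.29) + (+1.17) + (-0.802) + (+0.417) + (-0.5) = -2.625 W/m²/K.
ΔT = −F/λ = −2.1/(-2.625) = 0.8 K.

0.8 K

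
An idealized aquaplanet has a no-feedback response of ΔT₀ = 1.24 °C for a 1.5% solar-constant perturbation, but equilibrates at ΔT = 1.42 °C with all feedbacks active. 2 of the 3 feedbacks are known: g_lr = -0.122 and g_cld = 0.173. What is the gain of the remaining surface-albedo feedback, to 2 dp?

0.08

Amplification A = ΔT/ΔT₀ = 1.42/1.24 = 1.145.
Total gain g = 1 − 1/A = 1 − 1/1.145 = 0.1266.
Known gains sum to -0.122 + 0.173 = 0.051.
g_alb = 0.1266 − 0.051 = 0.08.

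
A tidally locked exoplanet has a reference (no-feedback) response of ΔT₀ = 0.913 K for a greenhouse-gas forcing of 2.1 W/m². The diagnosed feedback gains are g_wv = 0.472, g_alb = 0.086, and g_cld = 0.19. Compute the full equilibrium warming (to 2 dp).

3.62 K

Total gain g = 0.472 + 0.086 + 0.19 = 0.748.
Amplification A = 1/(1 − 0.748) = 3.968.
ΔT = 0.913 × 3.968 = 3.62 K.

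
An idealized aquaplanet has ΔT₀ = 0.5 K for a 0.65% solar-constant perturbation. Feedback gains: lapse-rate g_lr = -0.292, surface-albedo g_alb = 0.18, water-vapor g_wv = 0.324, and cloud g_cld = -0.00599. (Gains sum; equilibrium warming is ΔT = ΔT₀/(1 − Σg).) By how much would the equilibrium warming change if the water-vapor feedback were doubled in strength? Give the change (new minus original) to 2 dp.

Original: g = 0.20601, ΔT = 0.5/(1−0.20601) = 0.6297 K.
With doubled water-vapor: g' = 0.53001, ΔT' = 0.5/(1−0.53001) = 1.0639 K.
Change = 1.0639 − 0.6297 = 0.43 K.

0.43 K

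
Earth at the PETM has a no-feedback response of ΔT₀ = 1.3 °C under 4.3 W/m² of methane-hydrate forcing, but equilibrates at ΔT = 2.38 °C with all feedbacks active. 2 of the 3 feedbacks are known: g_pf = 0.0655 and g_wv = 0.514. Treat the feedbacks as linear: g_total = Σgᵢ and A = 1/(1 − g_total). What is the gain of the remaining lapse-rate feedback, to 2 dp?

-0.13

Amplification A = ΔT/ΔT₀ = 2.38/1.3 = 1.831.
Total gain g = 1 − 1/A = 1 − 1/1.831 = 0.4539.
Known gains sum to 0.0655 + 0.514 = 0.5795.
g_lr = 0.4539 − 0.5795 = -0.13.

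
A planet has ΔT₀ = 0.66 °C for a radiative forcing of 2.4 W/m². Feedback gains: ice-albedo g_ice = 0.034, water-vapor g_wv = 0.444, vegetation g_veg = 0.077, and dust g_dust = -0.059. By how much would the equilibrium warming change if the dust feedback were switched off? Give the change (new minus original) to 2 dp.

Original: g = 0.496, ΔT = 0.66/(1−0.496) = 1.3095 °C.
Without dust: g' = 0.555, ΔT' = 0.66/(1−0.555) = 1.4831 °C.
Change = 1.4831 − 1.3095 = 0.17 °C.

0.17 °C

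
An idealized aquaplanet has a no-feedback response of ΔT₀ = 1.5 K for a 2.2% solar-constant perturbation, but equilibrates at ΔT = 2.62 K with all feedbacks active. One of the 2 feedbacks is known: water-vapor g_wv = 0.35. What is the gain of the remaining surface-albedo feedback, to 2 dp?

0.08

Amplification A = ΔT/ΔT₀ = 2.62/1.5 = 1.747.
Total gain g = 1 − 1/A = 1 − 1/1.747 = 0.4276.
The known gain is 0.35.
g_alb = 0.4276 − 0.35 = 0.08.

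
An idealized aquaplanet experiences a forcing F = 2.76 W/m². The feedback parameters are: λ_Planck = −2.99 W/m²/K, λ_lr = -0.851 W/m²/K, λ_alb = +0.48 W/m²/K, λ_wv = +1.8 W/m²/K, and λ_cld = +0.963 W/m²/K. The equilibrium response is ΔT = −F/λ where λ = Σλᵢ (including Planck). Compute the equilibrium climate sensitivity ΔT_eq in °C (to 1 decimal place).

4.6 °C

Net feedback parameter λ = (−2.99) + (-0.851) + (+0.48) + (+1.8) + (+0.963) = -0.598 W/m²/K.
ΔT = −F/λ = −2.76/(-0.598) = 4.6 °C.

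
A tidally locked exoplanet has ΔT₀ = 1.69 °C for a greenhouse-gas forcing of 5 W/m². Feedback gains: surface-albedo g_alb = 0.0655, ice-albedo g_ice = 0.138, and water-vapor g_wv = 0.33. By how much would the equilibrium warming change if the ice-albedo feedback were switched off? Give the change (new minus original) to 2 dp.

Original: g = 0.5335, ΔT = 1.69/(1−0.5335) = 3.6227 °C.
Without ice-albedo: g' = 0.3955, ΔT' = 1.69/(1−0.3955) = 2.7957 °C.
Change = 2.7957 − 3.6227 = -0.83 °C.

-0.83 °C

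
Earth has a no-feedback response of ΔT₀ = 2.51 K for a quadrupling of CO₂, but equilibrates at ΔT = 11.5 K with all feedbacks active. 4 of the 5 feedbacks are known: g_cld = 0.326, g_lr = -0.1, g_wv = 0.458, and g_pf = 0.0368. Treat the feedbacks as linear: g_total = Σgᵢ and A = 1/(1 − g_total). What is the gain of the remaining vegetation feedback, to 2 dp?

0.06

Amplification A = ΔT/ΔT₀ = 11.5/2.51 = 4.582.
Total gain g = 1 − 1/A = 1 − 1/4.582 = 0.7818.
Known gains sum to 0.326 − 0.1 + 0.458 + 0.0368 = 0.7208.
g_veg = 0.7818 − 0.7208 = 0.06.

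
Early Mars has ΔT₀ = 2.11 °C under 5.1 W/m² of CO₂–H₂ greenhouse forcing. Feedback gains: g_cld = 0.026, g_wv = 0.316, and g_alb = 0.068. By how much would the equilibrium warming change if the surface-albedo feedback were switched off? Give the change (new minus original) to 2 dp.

-0.37 °C

Original: g = 0.41, ΔT = 2.11/(1−0.41) = 3.5763 °C.
Without surface-albedo: g' = 0.342, ΔT' = 2.11/(1−0.342) = 3.2067 °C.
Change = 3.2067 − 3.5763 = -0.37 °C.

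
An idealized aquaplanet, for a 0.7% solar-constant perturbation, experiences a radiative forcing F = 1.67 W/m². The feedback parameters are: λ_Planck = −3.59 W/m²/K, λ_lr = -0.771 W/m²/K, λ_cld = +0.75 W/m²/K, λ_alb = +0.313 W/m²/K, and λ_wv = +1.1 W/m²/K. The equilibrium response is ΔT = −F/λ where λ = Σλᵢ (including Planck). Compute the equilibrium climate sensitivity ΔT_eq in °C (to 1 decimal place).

Net feedback parameter λ = (−3.59) + (-0.771) + (+0.75) + (+0.313) + (+1.1) = -2.198 W/m²/K.
ΔT = −F/λ = −1.67/(-2.198) = 0.8 °C.

0.8 °C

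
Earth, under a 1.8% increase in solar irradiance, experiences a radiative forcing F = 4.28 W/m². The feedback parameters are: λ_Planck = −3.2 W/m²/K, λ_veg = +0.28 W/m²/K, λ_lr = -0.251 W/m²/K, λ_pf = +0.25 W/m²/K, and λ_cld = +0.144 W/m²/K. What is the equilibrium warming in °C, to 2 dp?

Net feedback parameter λ = (−3.2) + (+0.28) + (-0.251) + (+0.25) + (+0.144) = -2.777 W/m²/K.
ΔT = −F/λ = −4.28/(-2.777) = 1.54 °C.

1.54 °C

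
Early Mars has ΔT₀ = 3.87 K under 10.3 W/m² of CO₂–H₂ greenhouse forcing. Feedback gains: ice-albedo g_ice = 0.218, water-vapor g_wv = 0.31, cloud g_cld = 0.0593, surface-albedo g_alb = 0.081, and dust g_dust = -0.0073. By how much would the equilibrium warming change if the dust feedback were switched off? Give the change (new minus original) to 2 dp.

0.25 K

Original: g = 0.661, ΔT = 3.87/(1−0.661) = 11.4159 K.
Without dust: g' = 0.6683, ΔT' = 3.87/(1−0.6683) = 11.6672 K.
Change = 11.6672 − 11.4159 = 0.25 K.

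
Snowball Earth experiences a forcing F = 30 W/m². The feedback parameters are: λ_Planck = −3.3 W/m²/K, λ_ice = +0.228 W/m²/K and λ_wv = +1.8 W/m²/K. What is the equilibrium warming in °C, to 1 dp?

Net feedback parameter λ = (−3.3) + (+0.228) + (+1.8) = -1.272 W/m²/K.
ΔT = −F/λ = −30/(-1.272) = 23.6 °C.

23.6 °C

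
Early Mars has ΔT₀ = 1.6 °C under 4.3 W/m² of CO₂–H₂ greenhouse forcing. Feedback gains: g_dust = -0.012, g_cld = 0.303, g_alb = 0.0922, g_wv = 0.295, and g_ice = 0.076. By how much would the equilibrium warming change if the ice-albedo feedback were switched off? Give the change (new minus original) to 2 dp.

Original: g = 0.7542, ΔT = 1.6/(1−0.7542) = 6.5094 °C.
Without ice-albedo: g' = 0.6782, ΔT' = 1.6/(1−0.6782) = 4.9720 °C.
Change = 4.9720 − 6.5094 = -1.54 °C.

-1.54 °C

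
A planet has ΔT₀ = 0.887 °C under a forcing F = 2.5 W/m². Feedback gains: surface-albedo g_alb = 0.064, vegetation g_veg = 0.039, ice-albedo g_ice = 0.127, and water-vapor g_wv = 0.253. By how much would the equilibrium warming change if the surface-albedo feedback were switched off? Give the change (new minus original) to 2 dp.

-0.19 °C

Original: g = 0.483, ΔT = 0.887/(1−0.483) = 1.7157 °C.
Without surface-albedo: g' = 0.419, ΔT' = 0.887/(1−0.419) = 1.5267 °C.
Change = 1.5267 − 1.7157 = -0.19 °C.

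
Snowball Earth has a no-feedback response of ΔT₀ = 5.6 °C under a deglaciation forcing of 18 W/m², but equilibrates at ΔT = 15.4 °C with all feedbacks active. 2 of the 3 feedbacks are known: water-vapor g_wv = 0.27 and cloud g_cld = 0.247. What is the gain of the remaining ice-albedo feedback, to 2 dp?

Amplification A = ΔT/ΔT₀ = 15.4/5.6 = 2.75.
Total gain g = 1 − 1/A = 1 − 1/2.75 = 0.6364.
Known gains sum to 0.27 + 0.247 = 0.517.
g_ice = 0.6364 − 0.517 = 0.12.

0.12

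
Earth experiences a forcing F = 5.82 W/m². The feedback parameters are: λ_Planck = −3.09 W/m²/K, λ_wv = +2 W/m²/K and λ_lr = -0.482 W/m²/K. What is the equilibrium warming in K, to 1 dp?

Net feedback parameter λ = (−3.09) + (+2) + (-0.482) = -1.572 W/m²/K.
ΔT = −F/λ = −5.82/(-1.572) = 3.7 K.

3.7 K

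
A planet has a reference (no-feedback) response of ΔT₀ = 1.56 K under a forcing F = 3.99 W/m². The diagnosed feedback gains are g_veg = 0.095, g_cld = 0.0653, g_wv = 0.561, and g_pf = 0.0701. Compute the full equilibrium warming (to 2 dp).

7.48 K

Total gain g = 0.095 + 0.0653 + 0.561 + 0.0701 = 0.7914.
Amplification A = 1/(1 − 0.7914) = 4.794.
ΔT = 1.56 × 4.794 = 7.48 K.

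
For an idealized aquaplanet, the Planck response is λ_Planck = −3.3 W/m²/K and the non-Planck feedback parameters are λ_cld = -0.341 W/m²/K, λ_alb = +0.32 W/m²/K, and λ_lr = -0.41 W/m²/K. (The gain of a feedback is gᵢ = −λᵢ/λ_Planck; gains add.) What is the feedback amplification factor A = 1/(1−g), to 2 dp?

Convert to gains: g_cld = -0.341/3.3 = -0.1033; g_alb = 0.32/3.3 = 0.09697; g_lr = -0.41/3.3 = -0.1242.
Total gain g = -0.13053.
A = 1/(1 + 0.13053) = 0.88.

0.88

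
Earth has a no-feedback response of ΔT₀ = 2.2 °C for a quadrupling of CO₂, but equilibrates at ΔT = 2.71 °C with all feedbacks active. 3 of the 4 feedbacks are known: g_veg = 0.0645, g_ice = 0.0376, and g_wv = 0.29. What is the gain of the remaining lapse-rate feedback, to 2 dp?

-0.20

Amplification A = ΔT/ΔT₀ = 2.71/2.2 = 1.232.
Total gain g = 1 − 1/A = 1 − 1/1.232 = 0.1883.
Known gains sum to 0.0645 + 0.0376 + 0.29 = 0.3921.
g_lr = 0.1883 − 0.3921 = -0.20.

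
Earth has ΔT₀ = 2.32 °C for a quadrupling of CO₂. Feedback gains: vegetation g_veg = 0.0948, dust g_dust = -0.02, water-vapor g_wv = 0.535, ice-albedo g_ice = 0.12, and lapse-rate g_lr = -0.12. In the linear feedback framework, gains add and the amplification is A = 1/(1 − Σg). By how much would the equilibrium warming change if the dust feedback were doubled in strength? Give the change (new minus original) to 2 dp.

-0.29 °C

Original: g = 0.6098, ΔT = 2.32/(1−0.6098) = 5.9457 °C.
With doubled dust: g' = 0.5898, ΔT' = 2.32/(1−0.5898) = 5.6558 °C.
Change = 5.6558 − 5.9457 = -0.29 °C.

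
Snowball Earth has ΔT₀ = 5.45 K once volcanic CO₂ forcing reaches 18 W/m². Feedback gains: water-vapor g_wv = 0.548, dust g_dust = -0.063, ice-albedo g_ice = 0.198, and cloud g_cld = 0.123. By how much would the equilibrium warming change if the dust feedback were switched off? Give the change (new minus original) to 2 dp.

13.51 K

Original: g = 0.806, ΔT = 5.45/(1−0.806) = 28.0928 K.
Without dust: g' = 0.869, ΔT' = 5.45/(1−0.869) = 41.6031 K.
Change = 41.6031 − 28.0928 = 13.51 K.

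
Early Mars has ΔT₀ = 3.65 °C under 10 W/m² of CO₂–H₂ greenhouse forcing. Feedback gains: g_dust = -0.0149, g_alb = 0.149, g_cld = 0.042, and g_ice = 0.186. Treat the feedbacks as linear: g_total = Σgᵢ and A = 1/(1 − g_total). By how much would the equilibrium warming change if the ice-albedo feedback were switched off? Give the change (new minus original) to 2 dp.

-1.29 °C

Original: g = 0.3621, ΔT = 3.65/(1−0.3621) = 5.7219 °C.
Without ice-albedo: g' = 0.1761, ΔT' = 3.65/(1−0.1761) = 4.4301 °C.
Change = 4.4301 − 5.7219 = -1.29 °C.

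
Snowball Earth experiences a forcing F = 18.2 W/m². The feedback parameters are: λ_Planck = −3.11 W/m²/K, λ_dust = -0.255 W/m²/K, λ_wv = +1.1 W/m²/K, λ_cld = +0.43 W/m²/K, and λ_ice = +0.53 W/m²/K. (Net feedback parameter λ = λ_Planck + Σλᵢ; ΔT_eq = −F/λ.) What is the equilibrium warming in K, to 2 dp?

13.95 K

Net feedback parameter λ = (−3.11) + (-0.255) + (+1.1) + (+0.43) + (+0.53) = -1.305 W/m²/K.
ΔT = −F/λ = −18.2/(-1.305) = 13.95 K.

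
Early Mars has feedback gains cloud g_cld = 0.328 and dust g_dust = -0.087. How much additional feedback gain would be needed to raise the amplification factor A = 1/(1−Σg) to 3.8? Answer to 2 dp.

Current total gain = 0.241.
Target gain for A = 3.8: g* = 1 − 1/3.8 = 0.7368.
Additional gain needed = 0.7368 − 0.241 = 0.50.

0.50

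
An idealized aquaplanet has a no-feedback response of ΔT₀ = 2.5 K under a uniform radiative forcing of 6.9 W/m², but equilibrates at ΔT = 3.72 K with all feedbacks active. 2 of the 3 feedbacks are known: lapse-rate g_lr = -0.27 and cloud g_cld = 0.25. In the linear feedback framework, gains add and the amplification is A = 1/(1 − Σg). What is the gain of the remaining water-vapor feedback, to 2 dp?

0.35

Amplification A = ΔT/ΔT₀ = 3.72/2.5 = 1.488.
Total gain g = 1 − 1/A = 1 − 1/1.488 = 0.328.
Known gains sum to -0.27 + 0.25 = -0.02.
g_wv = 0.328 + 0.02 = 0.35.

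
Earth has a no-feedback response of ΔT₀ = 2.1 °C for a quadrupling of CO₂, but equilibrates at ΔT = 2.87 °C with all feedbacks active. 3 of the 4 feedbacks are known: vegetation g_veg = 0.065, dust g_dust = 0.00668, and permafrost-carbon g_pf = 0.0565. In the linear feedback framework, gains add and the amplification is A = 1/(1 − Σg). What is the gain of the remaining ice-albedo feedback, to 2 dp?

Amplification A = ΔT/ΔT₀ = 2.87/2.1 = 1.367.
Total gain g = 1 − 1/A = 1 − 1/1.367 = 0.2685.
Known gains sum to 0.065 + 0.00668 + 0.0565 = 0.12818.
g_ice = 0.2685 − 0.12818 = 0.14.

0.14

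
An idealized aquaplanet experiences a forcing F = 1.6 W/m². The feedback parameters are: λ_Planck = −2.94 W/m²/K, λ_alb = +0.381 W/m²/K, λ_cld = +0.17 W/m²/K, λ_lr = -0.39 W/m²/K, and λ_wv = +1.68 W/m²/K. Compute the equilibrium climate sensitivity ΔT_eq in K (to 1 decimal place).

Net feedback parameter λ = (−2.94) + (+0.381) + (+0.17) + (-0.39) + (+1.68) = -1.099 W/m²/K.
ΔT = −F/λ = −1.6/(-1.099) = 1.5 K.

1.5 K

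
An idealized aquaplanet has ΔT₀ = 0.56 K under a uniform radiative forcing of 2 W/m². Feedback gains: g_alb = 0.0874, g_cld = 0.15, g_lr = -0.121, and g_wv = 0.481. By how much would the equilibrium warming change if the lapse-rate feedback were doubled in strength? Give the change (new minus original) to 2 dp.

-0.32 K

Original: g = 0.5974, ΔT = 0.56/(1−0.5974) = 1.3910 K.
With doubled lapse-rate: g' = 0.4764, ΔT' = 0.56/(1−0.4764) = 1.0695 K.
Change = 1.0695 − 1.3910 = -0.32 K.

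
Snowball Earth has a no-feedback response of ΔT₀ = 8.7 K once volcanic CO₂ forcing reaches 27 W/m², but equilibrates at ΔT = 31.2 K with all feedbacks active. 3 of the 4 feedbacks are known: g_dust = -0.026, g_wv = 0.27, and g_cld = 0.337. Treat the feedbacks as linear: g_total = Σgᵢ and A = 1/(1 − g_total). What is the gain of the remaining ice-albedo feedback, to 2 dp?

0.14

Amplification A = ΔT/ΔT₀ = 31.2/8.7 = 3.586.
Total gain g = 1 − 1/A = 1 − 1/3.586 = 0.7211.
Known gains sum to -0.026 + 0.27 + 0.337 = 0.581.
g_ice = 0.7211 − 0.581 = 0.14.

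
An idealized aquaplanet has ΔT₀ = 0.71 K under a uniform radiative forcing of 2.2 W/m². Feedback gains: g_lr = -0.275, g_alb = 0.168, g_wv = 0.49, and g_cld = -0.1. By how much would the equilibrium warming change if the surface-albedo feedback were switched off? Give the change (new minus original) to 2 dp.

-0.19 K

Original: g = 0.283, ΔT = 0.71/(1−0.283) = 0.9902 K.
Without surface-albedo: g' = 0.115, ΔT' = 0.71/(1−0.115) = 0.8023 K.
Change = 0.8023 − 0.9902 = -0.19 K.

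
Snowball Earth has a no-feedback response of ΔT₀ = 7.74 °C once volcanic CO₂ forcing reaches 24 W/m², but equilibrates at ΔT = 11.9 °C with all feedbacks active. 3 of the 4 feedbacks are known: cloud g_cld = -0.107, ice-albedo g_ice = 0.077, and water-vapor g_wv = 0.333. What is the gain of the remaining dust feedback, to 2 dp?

0.05

Amplification A = ΔT/ΔT₀ = 11.9/7.74 = 1.537.
Total gain g = 1 − 1/A = 1 − 1/1.537 = 0.3494.
Known gains sum to -0.107 + 0.077 + 0.333 = 0.303.
g_dust = 0.3494 − 0.303 = 0.05.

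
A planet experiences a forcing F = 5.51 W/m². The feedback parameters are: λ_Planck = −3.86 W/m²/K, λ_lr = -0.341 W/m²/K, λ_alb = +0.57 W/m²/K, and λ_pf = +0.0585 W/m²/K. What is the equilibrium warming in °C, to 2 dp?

1.54 °C

Net feedback parameter λ = (−3.86) + (-0.341) + (+0.57) + (+0.0585) = -3.5725 W/m²/K.
ΔT = −F/λ = −5.51/(-3.5725) = 1.54 °C.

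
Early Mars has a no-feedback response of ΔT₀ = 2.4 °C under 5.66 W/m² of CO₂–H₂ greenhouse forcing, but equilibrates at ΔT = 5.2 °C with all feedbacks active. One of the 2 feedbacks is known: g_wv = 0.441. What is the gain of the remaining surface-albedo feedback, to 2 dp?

Amplification A = ΔT/ΔT₀ = 5.2/2.4 = 2.167.
Total gain g = 1 − 1/A = 1 − 1/2.167 = 0.5385.
The known gain is 0.441.
g_alb = 0.5385 − 0.441 = 0.10.

0.10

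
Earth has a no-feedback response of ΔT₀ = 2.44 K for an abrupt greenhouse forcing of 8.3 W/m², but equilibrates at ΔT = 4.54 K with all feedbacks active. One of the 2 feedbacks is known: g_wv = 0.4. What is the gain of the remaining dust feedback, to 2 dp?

0.06

Amplification A = ΔT/ΔT₀ = 4.54/2.44 = 1.861.
Total gain g = 1 − 1/A = 1 − 1/1.861 = 0.4627.
The known gain is 0.4.
g_dust = 0.4627 − 0.4 = 0.06.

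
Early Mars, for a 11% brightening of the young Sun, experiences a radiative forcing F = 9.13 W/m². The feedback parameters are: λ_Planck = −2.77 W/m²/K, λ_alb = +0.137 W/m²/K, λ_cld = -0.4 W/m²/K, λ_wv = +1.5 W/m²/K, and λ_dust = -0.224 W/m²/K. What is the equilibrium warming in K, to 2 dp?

5.20 K

Net feedback parameter λ = (−2.77) + (+0.137) + (-0.4) + (+1.5) + (-0.224) = -1.757 W/m²/K.
ΔT = −F/λ = −9.13/(-1.757) = 5.20 K.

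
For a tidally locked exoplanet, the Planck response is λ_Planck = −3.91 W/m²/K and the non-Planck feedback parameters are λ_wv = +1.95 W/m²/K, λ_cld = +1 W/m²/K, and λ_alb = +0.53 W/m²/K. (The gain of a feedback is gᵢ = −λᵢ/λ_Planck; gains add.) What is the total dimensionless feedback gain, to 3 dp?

0.890

Convert to gains: g_wv = 1.95/3.91 = 0.4987; g_cld = 1/3.91 = 0.2558; g_alb = 0.53/3.91 = 0.1355.
Total gain g = 0.89.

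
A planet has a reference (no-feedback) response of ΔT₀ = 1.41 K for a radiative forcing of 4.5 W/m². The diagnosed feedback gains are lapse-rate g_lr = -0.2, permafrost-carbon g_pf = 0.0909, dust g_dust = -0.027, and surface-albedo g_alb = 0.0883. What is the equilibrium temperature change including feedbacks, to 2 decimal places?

Total gain g = -0.2 + 0.0909 − 0.027 + 0.0883 = -0.0478.
Amplification A = 1/(1 + 0.0478) = 0.9544.
ΔT = 1.41 × 0.9544 = 1.35 K.

1.35 K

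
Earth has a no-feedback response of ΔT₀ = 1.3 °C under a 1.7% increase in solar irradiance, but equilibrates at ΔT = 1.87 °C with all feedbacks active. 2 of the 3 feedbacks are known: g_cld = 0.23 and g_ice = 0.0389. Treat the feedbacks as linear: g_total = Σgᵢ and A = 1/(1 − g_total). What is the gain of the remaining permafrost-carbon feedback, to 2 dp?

Amplification A = ΔT/ΔT₀ = 1.87/1.3 = 1.438.
Total gain g = 1 − 1/A = 1 − 1/1.438 = 0.3046.
Known gains sum to 0.23 + 0.0389 = 0.2689.
g_pf = 0.3046 − 0.2689 = 0.04.

0.04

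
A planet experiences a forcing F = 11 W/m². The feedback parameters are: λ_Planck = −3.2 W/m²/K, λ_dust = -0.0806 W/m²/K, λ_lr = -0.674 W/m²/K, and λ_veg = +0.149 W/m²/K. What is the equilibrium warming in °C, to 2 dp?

2.89 °C

Net feedback parameter λ = (−3.2) + (-0.0806) + (-0.674) + (+0.149) = -3.8056 W/m²/K.
ΔT = −F/λ = −11/(-3.8056) = 2.89 °C.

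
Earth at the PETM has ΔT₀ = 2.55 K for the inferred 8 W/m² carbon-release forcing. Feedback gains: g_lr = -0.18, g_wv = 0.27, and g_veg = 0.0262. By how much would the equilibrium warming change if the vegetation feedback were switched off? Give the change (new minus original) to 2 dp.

-0.08 K

Original: g = 0.1162, ΔT = 2.55/(1−0.1162) = 2.8853 K.
Without vegetation: g' = 0.09, ΔT' = 2.55/(1−0.09) = 2.8022 K.
Change = 2.8022 − 2.8853 = -0.08 K.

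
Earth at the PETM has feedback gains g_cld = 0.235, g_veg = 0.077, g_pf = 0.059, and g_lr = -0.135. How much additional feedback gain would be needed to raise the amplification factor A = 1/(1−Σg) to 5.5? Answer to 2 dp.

0.58

Current total gain = 0.236.
Target gain for A = 5.5: g* = 1 − 1/5.5 = 0.8182.
Additional gain needed = 0.8182 − 0.236 = 0.58.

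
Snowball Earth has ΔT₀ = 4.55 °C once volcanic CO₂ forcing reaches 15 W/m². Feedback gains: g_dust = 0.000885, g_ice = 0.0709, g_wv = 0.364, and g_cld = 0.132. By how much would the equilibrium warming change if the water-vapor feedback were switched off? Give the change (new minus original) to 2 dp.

-4.81 °C

Original: g = 0.567785, ΔT = 4.55/(1−0.567785) = 10.5272 °C.
Without water-vapor: g' = 0.203785, ΔT' = 4.55/(1−0.203785) = 5.7145 °C.
Change = 5.7145 − 10.5272 = -4.81 °C.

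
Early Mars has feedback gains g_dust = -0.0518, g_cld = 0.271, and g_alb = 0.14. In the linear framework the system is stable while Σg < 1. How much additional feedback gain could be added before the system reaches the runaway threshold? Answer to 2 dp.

Current total gain = -0.0518 + 0.271 + 0.14 = 0.3592.
Margin to runaway = 1 − 0.3592 = 0.64.

0.64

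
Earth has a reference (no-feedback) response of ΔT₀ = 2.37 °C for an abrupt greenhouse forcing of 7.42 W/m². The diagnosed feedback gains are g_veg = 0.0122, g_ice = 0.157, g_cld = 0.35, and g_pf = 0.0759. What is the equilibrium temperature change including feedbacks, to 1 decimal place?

5.9 °C

Total gain g = 0.0122 + 0.157 + 0.35 + 0.0759 = 0.5951.
Amplification A = 1/(1 − 0.5951) = 2.47.
ΔT = 2.37 × 2.47 = 5.9 °C.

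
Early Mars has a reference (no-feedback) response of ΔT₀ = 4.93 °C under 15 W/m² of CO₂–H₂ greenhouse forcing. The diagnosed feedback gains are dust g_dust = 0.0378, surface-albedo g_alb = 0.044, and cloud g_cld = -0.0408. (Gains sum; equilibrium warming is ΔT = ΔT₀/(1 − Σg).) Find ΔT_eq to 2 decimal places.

Total gain g = 0.0378 + 0.044 − 0.0408 = 0.041.
Amplification A = 1/(1 − 0.041) = 1.043.
ΔT = 4.93 × 1.043 = 5.14 °C.

5.14 °C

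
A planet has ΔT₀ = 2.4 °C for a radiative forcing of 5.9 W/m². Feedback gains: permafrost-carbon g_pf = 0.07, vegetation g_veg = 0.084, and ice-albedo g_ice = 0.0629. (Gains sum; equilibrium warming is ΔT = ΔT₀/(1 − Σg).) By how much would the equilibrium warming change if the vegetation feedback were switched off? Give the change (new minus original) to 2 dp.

Original: g = 0.2169, ΔT = 2.4/(1−0.2169) = 3.0647 °C.
Without vegetation: g' = 0.1329, ΔT' = 2.4/(1−0.1329) = 2.7678 °C.
Change = 2.7678 − 3.0647 = -0.30 °C.

-0.30 °C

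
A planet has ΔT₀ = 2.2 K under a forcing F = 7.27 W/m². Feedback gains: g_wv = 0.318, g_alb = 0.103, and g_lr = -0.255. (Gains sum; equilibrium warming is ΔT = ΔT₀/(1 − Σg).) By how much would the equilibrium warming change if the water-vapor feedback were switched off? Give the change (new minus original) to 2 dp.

-0.73 K

Original: g = 0.166, ΔT = 2.2/(1−0.166) = 2.6379 K.
Without water-vapor: g' = -0.152, ΔT' = 2.2/(1+0.152) = 1.9097 K.
Change = 1.9097 − 2.6379 = -0.73 K.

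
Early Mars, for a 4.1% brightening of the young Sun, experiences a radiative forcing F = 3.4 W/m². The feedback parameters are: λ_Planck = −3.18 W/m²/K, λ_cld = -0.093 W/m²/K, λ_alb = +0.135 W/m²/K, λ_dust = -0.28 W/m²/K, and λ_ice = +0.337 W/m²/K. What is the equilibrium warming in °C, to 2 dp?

1.10 °C

Net feedback parameter λ = (−3.18) + (-0.093) + (+0.135) + (-0.28) + (+0.337) = -3.081 W/m²/K.
ΔT = −F/λ = −3.4/(-3.081) = 1.10 °C.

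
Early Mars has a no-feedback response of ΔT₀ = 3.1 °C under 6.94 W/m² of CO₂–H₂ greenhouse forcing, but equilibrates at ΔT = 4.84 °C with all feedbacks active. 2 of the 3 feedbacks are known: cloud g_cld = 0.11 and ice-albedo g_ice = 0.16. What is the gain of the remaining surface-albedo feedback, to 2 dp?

Amplification A = ΔT/ΔT₀ = 4.84/3.1 = 1.561.
Total gain g = 1 − 1/A = 1 − 1/1.561 = 0.3594.
Known gains sum to 0.11 + 0.16 = 0.27.
g_alb = 0.3594 − 0.27 = 0.09.

0.09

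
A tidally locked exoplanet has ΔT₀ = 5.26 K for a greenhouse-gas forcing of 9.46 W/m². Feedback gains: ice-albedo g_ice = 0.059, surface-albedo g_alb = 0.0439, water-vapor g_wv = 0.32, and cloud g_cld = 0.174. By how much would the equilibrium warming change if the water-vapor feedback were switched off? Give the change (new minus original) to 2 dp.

Original: g = 0.5969, ΔT = 5.26/(1−0.5969) = 13.0489 K.
Without water-vapor: g' = 0.2769, ΔT' = 5.26/(1−0.2769) = 7.2742 K.
Change = 7.2742 − 13.0489 = -5.77 K.

-5.77 K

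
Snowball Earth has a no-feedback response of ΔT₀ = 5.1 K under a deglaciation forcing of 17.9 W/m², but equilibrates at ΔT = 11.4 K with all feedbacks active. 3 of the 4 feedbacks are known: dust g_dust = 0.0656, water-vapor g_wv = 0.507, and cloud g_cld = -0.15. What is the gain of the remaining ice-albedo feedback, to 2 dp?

0.13

Amplification A = ΔT/ΔT₀ = 11.4/5.1 = 2.235.
Total gain g = 1 − 1/A = 1 − 1/2.235 = 0.5526.
Known gains sum to 0.0656 + 0.507 − 0.15 = 0.4226.
g_ice = 0.5526 − 0.4226 = 0.13.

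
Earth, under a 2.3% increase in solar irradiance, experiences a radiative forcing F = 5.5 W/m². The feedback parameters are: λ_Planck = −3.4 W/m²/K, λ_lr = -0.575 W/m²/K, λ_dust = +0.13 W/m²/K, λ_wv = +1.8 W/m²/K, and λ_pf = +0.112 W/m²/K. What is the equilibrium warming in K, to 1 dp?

2.8 K

Net feedback parameter λ = (−3.4) + (-0.575) + (+0.13) + (+1.8) + (+0.112) = -1.933 W/m²/K.
ΔT = −F/λ = −5.5/(-1.933) = 2.8 K.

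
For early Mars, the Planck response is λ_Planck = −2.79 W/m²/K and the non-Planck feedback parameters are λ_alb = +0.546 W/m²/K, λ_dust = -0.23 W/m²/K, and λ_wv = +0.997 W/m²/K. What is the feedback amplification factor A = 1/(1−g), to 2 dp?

1.89

Convert to gains: g_alb = 0.546/2.79 = 0.1957; g_dust = -0.23/2.79 = -0.08244; g_wv = 0.997/2.79 = 0.3573.
Total gain g = 0.47056.
A = 1/(1 − 0.47056) = 1.89.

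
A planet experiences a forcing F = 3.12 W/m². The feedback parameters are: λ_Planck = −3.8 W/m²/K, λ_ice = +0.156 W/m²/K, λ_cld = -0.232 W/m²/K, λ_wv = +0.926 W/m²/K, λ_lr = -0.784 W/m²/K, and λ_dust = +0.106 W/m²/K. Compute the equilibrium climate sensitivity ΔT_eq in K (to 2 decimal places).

Net feedback parameter λ = (−3.8) + (+0.156) + (-0.232) + (+0.926) + (-0.784) + (+0.106) = -3.628 W/m²/K.
ΔT = −F/λ = −3.12/(-3.628) = 0.86 K.

0.86 K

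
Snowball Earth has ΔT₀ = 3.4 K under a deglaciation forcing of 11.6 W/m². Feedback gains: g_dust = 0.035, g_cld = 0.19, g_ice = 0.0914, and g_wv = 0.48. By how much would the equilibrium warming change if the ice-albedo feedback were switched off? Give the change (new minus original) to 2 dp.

Original: g = 0.7964, ΔT = 3.4/(1−0.7964) = 16.6994 K.
Without ice-albedo: g' = 0.705, ΔT' = 3.4/(1−0.705) = 11.5254 K.
Change = 11.5254 − 16.6994 = -5.17 K.

-5.17 K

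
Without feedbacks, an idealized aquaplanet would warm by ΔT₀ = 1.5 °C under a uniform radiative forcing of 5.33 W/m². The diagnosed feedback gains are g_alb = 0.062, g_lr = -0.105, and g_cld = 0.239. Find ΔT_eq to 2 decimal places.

Total gain g = 0.062 − 0.105 + 0.239 = 0.196.
Amplification A = 1/(1 − 0.196) = 1.244.
ΔT = 1.5 × 1.244 = 1.87 °C.

1.87 °C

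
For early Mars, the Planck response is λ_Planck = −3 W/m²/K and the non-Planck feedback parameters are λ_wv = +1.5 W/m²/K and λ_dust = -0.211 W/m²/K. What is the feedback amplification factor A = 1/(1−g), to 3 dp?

1.753

Convert to gains: g_wv = 1.5/3 = 0.5; g_dust = -0.211/3 = -0.07033.
Total gain g = 0.42967.
A = 1/(1 − 0.42967) = 1.753.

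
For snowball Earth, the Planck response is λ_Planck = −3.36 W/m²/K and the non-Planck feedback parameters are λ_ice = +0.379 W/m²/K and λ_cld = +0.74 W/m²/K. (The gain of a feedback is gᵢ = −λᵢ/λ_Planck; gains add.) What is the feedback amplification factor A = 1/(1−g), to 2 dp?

1.50

Convert to gains: g_ice = 0.379/3.36 = 0.1128; g_cld = 0.74/3.36 = 0.2202.
Total gain g = 0.333.
A = 1/(1 − 0.333) = 1.50.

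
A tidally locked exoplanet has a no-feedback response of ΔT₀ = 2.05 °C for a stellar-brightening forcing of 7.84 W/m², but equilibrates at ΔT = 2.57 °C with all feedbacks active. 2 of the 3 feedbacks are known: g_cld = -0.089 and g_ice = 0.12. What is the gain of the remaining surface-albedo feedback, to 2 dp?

Amplification A = ΔT/ΔT₀ = 2.57/2.05 = 1.254.
Total gain g = 1 − 1/A = 1 − 1/1.254 = 0.2026.
Known gains sum to -0.089 + 0.12 = 0.031.
g_alb = 0.2026 − 0.031 = 0.17.

0.17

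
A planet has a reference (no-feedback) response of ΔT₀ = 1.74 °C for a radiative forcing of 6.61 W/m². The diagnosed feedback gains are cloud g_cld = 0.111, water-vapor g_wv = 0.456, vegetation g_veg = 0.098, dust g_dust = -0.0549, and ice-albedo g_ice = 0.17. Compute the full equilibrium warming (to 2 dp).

Total gain g = 0.111 + 0.456 + 0.098 − 0.0549 + 0.17 = 0.7801.
Amplification A = 1/(1 − 0.7801) = 4.548.
ΔT = 1.74 × 4.548 = 7.91 °C.

7.91 °C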